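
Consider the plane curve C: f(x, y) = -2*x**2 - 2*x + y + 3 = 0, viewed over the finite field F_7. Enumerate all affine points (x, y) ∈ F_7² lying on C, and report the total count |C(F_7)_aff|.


Affine F_7-points: {(0, 4), (1, 1), (2, 2), (3, 0), (4, 2), (5, 1), (6, 4)}; count = 7.

For each of the 49 pairs (x, y) ∈ F_7², evaluate f(x, y) mod 7. Record the zeros.
  x = 0: [0↦3, 1↦4, 2↦5, 3↦6, 4↦0, 5↦1, 6↦2]  zeros at y ∈ {4}
  x = 1: [0↦6, 1↦0, 2↦1, 3↦2, 4↦3, 5↦4, 6↦5]  zeros at y ∈ {1}
  x = 2: [0↦5, 1↦6, 2↦0, 3↦1, 4↦2, 5↦3, 6↦4]  zeros at y ∈ {2}
  x = 3: [0↦0, 1↦1, 2↦2, 3↦3, 4↦4, 5↦5, 6↦6]  zeros at y ∈ {0}
  x = 4: [0↦5, 1↦6, 2↦0, 3↦1, 4↦2, 5↦3, 6↦4]  zeros at y ∈ {2}
  x = 5: [0↦6, 1↦0, 2↦1, 3↦2, 4↦3, 5↦4, 6↦5]  zeros at y ∈ {1}
  x = 6: [0↦3, 1↦4, 2↦5, 3↦6, 4↦0, 5↦1, 6↦2]  zeros at y ∈ {4}
Collecting zeros: affine points = {(0, 4), (1, 1), (2, 2), (3, 0), (4, 2), (5, 1), (6, 4)}.
Total count |C(F_7)_aff| = 7.


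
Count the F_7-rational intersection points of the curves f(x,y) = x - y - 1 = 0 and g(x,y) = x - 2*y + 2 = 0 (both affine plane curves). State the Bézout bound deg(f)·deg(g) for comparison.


Common zeros: {(4, 3)}; count = 1; Bézout bound = 1.

deg(f) = 1, deg(g) = 1, so Bézout bound = 1.
Scan x ∈ F_7. For each x, list the y ∈ F_7 with f(x, y) ≡ 0 and those with g(x, y) ≡ 0 (mod 7); the common zeros in that column are the intersection.
  x = 0: f ≡ 0 at y ∈ {6}; g ≡ 0 at y ∈ {1}; common: ∅.
  x = 1: f ≡ 0 at y ∈ {0}; g ≡ 0 at y ∈ {5}; common: ∅.
  x = 2: f ≡ 0 at y ∈ {1}; g ≡ 0 at y ∈ {2}; common: ∅.
  x = 3: f ≡ 0 at y ∈ {2}; g ≡ 0 at y ∈ {6}; common: ∅.
  x = 4: f ≡ 0 at y ∈ {3}; g ≡ 0 at y ∈ {3}; common: {3}.
  x = 5: f ≡ 0 at y ∈ {4}; g ≡ 0 at y ∈ {0}; common: ∅.
  x = 6: f ≡ 0 at y ∈ {5}; g ≡ 0 at y ∈ {4}; common: ∅.
Collecting: common zeros = {(4, 3)}, so the count is 1.
Comparison with the Bézout bound: 1 ≤ 1 = deg(f)·deg(g), as expected for curves with no common component (the bound is attained).


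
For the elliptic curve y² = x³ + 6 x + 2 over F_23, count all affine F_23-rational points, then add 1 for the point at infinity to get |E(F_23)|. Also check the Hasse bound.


Affine points = {(0, 5), (0, 18), (1, 3), (1, 20), (3, 1), (3, 22), (6, 1), (6, 22), (9, 7), (9, 16), (10, 2), (10, 21), (12, 10), (12, 13), (13, 0), (14, 1), (14, 22), (16, 10), (16, 13), (17, 7), (17, 16), (18, 10), (18, 13), (19, 11), (19, 12), (20, 7), (20, 16), (22, 8), (22, 15)}; affine count = 29; |E(F_23)| = 30.

Discriminant check: Δ ∝ 4a³ + 27b² = 4·6³ + 27·2² = 4·216 + 27·4 ≡ 6 (mod 23). Nonzero ⇒ E is nonsingular.
For each x ∈ F_23, compute rhs = x³ + 6·x + 2 mod 23, then count y ∈ F_23 with y² ≡ rhs.
  x = 0: rhs = 2, matching y values: 5, 18 (2 points).
  x = 1: rhs = 9, matching y values: 3, 20 (2 points).
  x = 2: rhs = 22, matching y values: none (0 points).
  x = 3: rhs = 1, matching y values: 1, 22 (2 points).
  x = 4: rhs = 21, matching y values: none (0 points).
  x = 5: rhs = 19, matching y values: none (0 points).
  x = 6: rhs = 1, matching y values: 1, 22 (2 points).
  x = 7: rhs = 19, matching y values: none (0 points).
  x = 8: rhs = 10, matching y values: none (0 points).
  x = 9: rhs = 3, matching y values: 7, 16 (2 points).
  x = 10: rhs = 4, matching y values: 2, 21 (2 points).
  x = 11: rhs = 19, matching y values: none (0 points).
  x = 12: rhs = 8, matching y values: 10, 13 (2 points).
  x = 13: rhs = 0, matching y values: 0 (1 points).
  x = 14: rhs = 1, matching y values: 1, 22 (2 points).
  x = 15: rhs = 17, matching y values: none (0 points).
  x = 16: rhs = 8, matching y values: 10, 13 (2 points).
  x = 17: rhs = 3, matching y values: 7, 16 (2 points).
  x = 18: rhs = 8, matching y values: 10, 13 (2 points).
  x = 19: rhs = 6, matching y values: 11, 12 (2 points).
  x = 20: rhs = 3, matching y values: 7, 16 (2 points).
  x = 21: rhs = 5, matching y values: none (0 points).
  x = 22: rhs = 18, matching y values: 8, 15 (2 points).
Total affine count: 29.
Full point count |E(F_23)| = 29 + 1 = 30.
Hasse bound: |30 − (23+1)| = |6| = 6 ≤ 2√23 ≈ 9.5917 ✓.


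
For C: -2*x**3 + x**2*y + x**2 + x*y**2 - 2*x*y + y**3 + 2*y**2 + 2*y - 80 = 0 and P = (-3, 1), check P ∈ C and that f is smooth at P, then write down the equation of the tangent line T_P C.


Tangent line at P: -67*x + 18*y - 219 = 0.

Step 1: f(-3, 1) = 0, so P lies on C.
Step 2: partial derivatives
  f_x(x, y) = -6*x**2 + 2*x*y + 2*x + y**2 - 2*y, f_y(x, y) = x**2 + 2*x*y - 2*x + 3*y**2 + 4*y + 2.
  f_x(P) = -67, f_y(P) = 18 (gradient nonzero, so P is smooth).
Step 3: tangent line at P: -67·(x − -3) + 18·(y − 1) = 0.
Expanding: -67*x + 18*y - 219 = 0.


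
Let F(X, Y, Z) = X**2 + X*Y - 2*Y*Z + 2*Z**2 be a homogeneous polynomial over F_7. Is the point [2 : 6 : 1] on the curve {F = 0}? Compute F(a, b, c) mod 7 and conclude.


F(2,6,1) ≡ 6 (mod 7); P is NOT on the curve.

Evaluate F(2, 6, 1) term-by-term (mod 7).
  X**2 ↦ 1·4·1·1 = 4
  X*Y ↦ 1·2·6·1 = 12
  -2*Y*Z ↦ -2·1·6·1 = -12
  2*Z**2 ↦ 2·1·1·1 = 2
Sum: F(2, 6, 1) = (4) + (12) + (-12) + (2) = 6.
Reducing mod 7: 6 ≡ 6 (mod 7).
Since F(a, b, c) ≡ 6 ≠ 0 (mod 7), P does NOT lie on the curve.


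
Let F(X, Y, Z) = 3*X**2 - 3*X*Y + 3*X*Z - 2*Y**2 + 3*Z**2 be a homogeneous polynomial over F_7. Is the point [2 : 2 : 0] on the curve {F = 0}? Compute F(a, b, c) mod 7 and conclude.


F(2,2,0) ≡ 6 (mod 7); P is NOT on the curve.

Evaluate F(2, 2, 0) term-by-term (mod 7).
  3*X**2 ↦ 3·4·1·1 = 12
  -3*X*Y ↦ -3·2·2·1 = -12
  3*X*Z ↦ 3·2·1·0 = 0
  -2*Y**2 ↦ -2·1·4·1 = -8
  3*Z**2 ↦ 3·1·1·0 = 0
Sum: F(2, 2, 0) = (12) + (-12) + (0) + (-8) + (0) = -8.
Reducing mod 7: -8 ≡ 6 (mod 7).
Since F(a, b, c) ≡ 6 ≠ 0 (mod 7), P does NOT lie on the curve.


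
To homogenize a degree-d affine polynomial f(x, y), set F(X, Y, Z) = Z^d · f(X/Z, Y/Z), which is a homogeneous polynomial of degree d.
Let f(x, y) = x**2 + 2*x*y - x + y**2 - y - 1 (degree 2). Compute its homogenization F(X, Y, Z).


F(X, Y, Z) = X**2 + 2*X*Y - X*Z + Y**2 - Y*Z - Z**2

deg(f) = 2.
Substitute x = X/Z, y = Y/Z into f, then multiply by Z^2.
  monomial 1·x^2·y^0 ↦ 1·X^2·Y^0·Z^0.
  monomial 2·x^1·y^1 ↦ 2·X^1·Y^1·Z^0.
  monomial -1·x^1·y^0 ↦ -1·X^1·Y^0·Z^1.
  monomial 1·x^0·y^2 ↦ 1·X^0·Y^2·Z^0.
  monomial -1·x^0·y^1 ↦ -1·X^0·Y^1·Z^1.
  monomial -1·x^0·y^0 ↦ -1·X^0·Y^0·Z^2.
Collecting: F(X, Y, Z) = X**2 + 2*X*Y - X*Z + Y**2 - Y*Z - Z**2.


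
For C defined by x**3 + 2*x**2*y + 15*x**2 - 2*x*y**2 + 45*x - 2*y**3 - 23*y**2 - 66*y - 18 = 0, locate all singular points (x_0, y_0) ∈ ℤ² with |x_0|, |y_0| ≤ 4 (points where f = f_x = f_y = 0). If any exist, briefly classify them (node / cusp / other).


Singular points: {(-3, -3)}; classification: cusp.

Compute partial derivatives:
  f_x = 3*x**2 + 4*x*y + 30*x - 2*y**2 + 45.
  f_y = 2*x**2 - 4*x*y - 6*y**2 - 46*y - 66.
Scan x_0 ∈ {−4, ..., 4}. For each x_0, f_y(x_0, y) is a polynomial in y; find its integer roots y ∈ {−4, ..., 4}, then test f_x and f at those candidates.
  x = -4: f_y(-4, y) = -6*y**2 - 30*y - 34; no integer root y with |y| ≤ 4.
  x = -3: f_y(-3, y) = -6*y**2 - 34*y - 48; vanishes at y ∈ {-3}. (-3, -3): f_x = 0, f = 0 — SINGULAR.
  x = -2: f_y(-2, y) = -6*y**2 - 38*y - 58; no integer root y with |y| ≤ 4.
  x = -1: f_y(-1, y) = -6*y**2 - 42*y - 64; no integer root y with |y| ≤ 4.
  x = 0: f_y(0, y) = -6*y**2 - 46*y - 66; no integer root y with |y| ≤ 4.
  x = 1: f_y(1, y) = -6*y**2 - 50*y - 64; no integer root y with |y| ≤ 4.
  x = 2: f_y(2, y) = -6*y**2 - 54*y - 58; no integer root y with |y| ≤ 4.
  x = 3: f_y(3, y) = -6*y**2 - 58*y - 48; no integer root y with |y| ≤ 4.
  x = 4: f_y(4, y) = -6*y**2 - 62*y - 34; no integer root y with |y| ≤ 4.
Only singular point on the grid: (-3, -3).
Classify: substitute x = -3 + u, y = -3 + v and expand: f = u**3 + 2*u**2*v - 2*u*v**2 - 2*v**3 + v**2.
No constant or linear terms (consistent with a singular point). Quadratic part: v**2. Cubic part: u**3 + 2*u**2*v - 2*u*v**2 - 2*v**3.
The quadratic part v**2 is a perfect square, so there is a single (double) tangent line v = 0, i.e. y = -3. Restricting the cubic part to that line (v = 0) leaves u**3 ≠ 0, so f is not divisible by v and the branch is v² ≈ -u**3 to lowest order — this is a cusp.
Classification: cusp.


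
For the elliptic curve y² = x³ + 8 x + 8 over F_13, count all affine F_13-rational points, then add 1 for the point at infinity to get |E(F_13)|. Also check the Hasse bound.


Affine points = {(1, 2), (1, 11), (4, 0), (5, 2), (5, 11), (6, 5), (6, 8), (7, 2), (7, 11), (8, 5), (8, 8), (9, 4), (9, 9), (10, 3), (10, 10), (11, 6), (11, 7), (12, 5), (12, 8)}; affine count = 19; |E(F_13)| = 20.

Discriminant check: Δ ∝ 4a³ + 27b² = 4·8³ + 27·8² = 4·512 + 27·64 ≡ 6 (mod 13). Nonzero ⇒ E is nonsingular.
For each x ∈ F_13, compute rhs = x³ + 8·x + 8 mod 13, then count y ∈ F_13 with y² ≡ rhs.
  x = 0: rhs = 8, matching y values: none (0 points).
  x = 1: rhs = 4, matching y values: 2, 11 (2 points).
  x = 2: rhs = 6, matching y values: none (0 points).
  x = 3: rhs = 7, matching y values: none (0 points).
  x = 4: rhs = 0, matching y values: 0 (1 points).
  x = 5: rhs = 4, matching y values: 2, 11 (2 points).
  x = 6: rhs = 12, matching y values: 5, 8 (2 points).
  x = 7: rhs = 4, matching y values: 2, 11 (2 points).
  x = 8: rhs = 12, matching y values: 5, 8 (2 points).
  x = 9: rhs = 3, matching y values: 4, 9 (2 points).
  x = 10: rhs = 9, matching y values: 3, 10 (2 points).
  x = 11: rhs = 10, matching y values: 6, 7 (2 points).
  x = 12: rhs = 12, matching y values: 5, 8 (2 points).
Total affine count: 19.
Full point count |E(F_13)| = 19 + 1 = 20.
Hasse bound: |20 − (13+1)| = |6| = 6 ≤ 2√13 ≈ 7.2111 ✓.


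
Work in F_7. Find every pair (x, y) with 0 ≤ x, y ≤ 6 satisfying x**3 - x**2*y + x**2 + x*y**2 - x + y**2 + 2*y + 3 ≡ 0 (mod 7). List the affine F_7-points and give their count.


Affine F_7-points: {(1, 1), (1, 2), (2, 1), (2, 2), (4, 1), (4, 6), (5, 2), (5, 3), (6, 3)}; count = 9.

For each of the 49 pairs (x, y) ∈ F_7², evaluate f(x, y) mod 7. Record the zeros.
  x = 0: [0↦3, 1↦6, 2↦4, 3↦4, 4↦6, 5↦3, 6↦2]  zeros at y ∈ ∅
  x = 1: [0↦4, 1↦0, 2↦0, 3↦4, 4↦5, 5↦3, 6↦5]  zeros at y ∈ {1, 2}
  x = 2: [0↦6, 1↦0, 2↦0, 3↦6, 4↦4, 5↦1, 6↦4]  zeros at y ∈ {1, 2}
  x = 3: [0↦1, 1↦5, 2↦3, 3↦2, 4↦2, 5↦3, 6↦5]  zeros at y ∈ ∅
  x = 4: [0↦2, 1↦0, 2↦1, 3↦5, 4↦5, 5↦1, 6↦0]  zeros at y ∈ {1, 6}
  x = 5: [0↦1, 1↦5, 2↦0, 3↦0, 4↦5, 5↦1, 6↦2]  zeros at y ∈ {2, 3}
  x = 6: [0↦4, 1↦5, 2↦6, 3↦0, 4↦1, 5↦2, 6↦3]  zeros at y ∈ {3}
Collecting zeros: affine points = {(1, 1), (1, 2), (2, 1), (2, 2), (4, 1), (4, 6), (5, 2), (5, 3), (6, 3)}.
Total count |C(F_7)_aff| = 9.


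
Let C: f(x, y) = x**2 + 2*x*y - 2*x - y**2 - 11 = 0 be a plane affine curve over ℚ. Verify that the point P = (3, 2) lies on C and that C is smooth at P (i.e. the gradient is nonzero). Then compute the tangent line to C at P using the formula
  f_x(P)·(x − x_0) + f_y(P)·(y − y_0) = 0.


Tangent line at P: 8*x + 2*y - 28 = 0.

Step 1: f(3, 2) = 0, so P lies on C.
Step 2: partial derivatives
  f_x(x, y) = 2*x + 2*y - 2, f_y(x, y) = 2*x - 2*y.
  f_x(P) = 8, f_y(P) = 2 (gradient nonzero, so P is smooth).
Step 3: tangent line at P: 8·(x − 3) + 2·(y − 2) = 0.
Expanding: 8*x + 2*y - 28 = 0.


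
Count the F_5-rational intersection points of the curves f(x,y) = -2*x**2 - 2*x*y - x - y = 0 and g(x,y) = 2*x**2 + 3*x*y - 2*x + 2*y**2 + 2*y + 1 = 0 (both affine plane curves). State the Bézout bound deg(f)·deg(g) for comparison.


Common zeros: {(2, 0), (2, 1)}; count = 2; Bézout bound = 4.

deg(f) = 2, deg(g) = 2, so Bézout bound = 4.
Scan x ∈ F_5. For each x, list the y ∈ F_5 with f(x, y) ≡ 0 and those with g(x, y) ≡ 0 (mod 5); the common zeros in that column are the intersection.
  x = 0: f ≡ 0 at y ∈ {0}; g ≡ 0 at y ∈ {1, 3}; common: ∅.
  x = 1: f ≡ 0 at y ∈ {4}; g ≡ 0 at y ∈ ∅; common: ∅.
  x = 2: f ≡ 0 at y ∈ {0, 1, 2, 3, 4}; g ≡ 0 at y ∈ {0, 1}; common: {0, 1}.
  x = 3: f ≡ 0 at y ∈ {2}; g ≡ 0 at y ∈ ∅; common: ∅.
  x = 4: f ≡ 0 at y ∈ {1}; g ≡ 0 at y ∈ {0, 3}; common: ∅.
Collecting: common zeros = {(2, 0), (2, 1)}, so the count is 2.
Comparison with the Bézout bound: 2 ≤ 4 = deg(f)·deg(g), as expected for curves with no common component (the affine F_5-count falls short of the bound because intersections may lie at infinity, over extension fields, or carry multiplicity).


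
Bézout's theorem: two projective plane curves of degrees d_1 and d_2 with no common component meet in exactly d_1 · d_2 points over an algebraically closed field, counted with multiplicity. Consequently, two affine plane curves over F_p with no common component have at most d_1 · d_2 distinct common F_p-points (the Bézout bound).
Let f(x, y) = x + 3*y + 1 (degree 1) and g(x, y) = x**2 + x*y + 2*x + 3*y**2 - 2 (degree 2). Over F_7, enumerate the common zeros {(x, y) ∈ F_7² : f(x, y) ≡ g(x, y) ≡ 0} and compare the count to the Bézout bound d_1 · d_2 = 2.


Common zeros: {(2, 6), (5, 5)}; count = 2; Bézout bound = 2.

deg(f) = 1, deg(g) = 2, so Bézout bound = 2.
Scan x ∈ F_7. For each x, list the y ∈ F_7 with f(x, y) ≡ 0 and those with g(x, y) ≡ 0 (mod 7); the common zeros in that column are the intersection.
  x = 0: f ≡ 0 at y ∈ {2}; g ≡ 0 at y ∈ ∅; common: ∅.
  x = 1: f ≡ 0 at y ∈ {4}; g ≡ 0 at y ∈ ∅; common: ∅.
  x = 2: f ≡ 0 at y ∈ {6}; g ≡ 0 at y ∈ {5, 6}; common: {6}.
  x = 3: f ≡ 0 at y ∈ {1}; g ≡ 0 at y ∈ {3}; common: ∅.
  x = 4: f ≡ 0 at y ∈ {3}; g ≡ 0 at y ∈ {2, 6}; common: ∅.
  x = 5: f ≡ 0 at y ∈ {5}; g ≡ 0 at y ∈ {5}; common: {5}.
  x = 6: f ≡ 0 at y ∈ {0}; g ≡ 0 at y ∈ {2, 3}; common: ∅.
Collecting: common zeros = {(2, 6), (5, 5)}, so the count is 2.
Comparison with the Bézout bound: 2 ≤ 2 = deg(f)·deg(g), as expected for curves with no common component (the bound is attained).


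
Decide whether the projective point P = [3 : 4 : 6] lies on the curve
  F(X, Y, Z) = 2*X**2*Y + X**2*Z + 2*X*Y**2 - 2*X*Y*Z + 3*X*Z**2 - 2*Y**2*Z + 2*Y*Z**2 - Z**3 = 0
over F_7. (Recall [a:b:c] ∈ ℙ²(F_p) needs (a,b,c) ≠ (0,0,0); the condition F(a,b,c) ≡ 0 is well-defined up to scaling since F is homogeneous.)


F(3,4,6) ≡ 2 (mod 7); P is NOT on the curve.

Evaluate F(3, 4, 6) term-by-term (mod 7).
  2*X**2*Y ↦ 2·9·4·1 = 72
  X**2*Z ↦ 1·9·1·6 = 54
  2*X*Y**2 ↦ 2·3·16·1 = 96
  -2*X*Y*Z ↦ -2·3·4·6 = -144
  3*X*Z**2 ↦ 3·3·1·36 = 324
  -2*Y**2*Z ↦ -2·1·16·6 = -192
  2*Y*Z**2 ↦ 2·1·4·36 = 288
  -Z**3 ↦ -1·1·1·216 = -216
Sum: F(3, 4, 6) = (72) + (54) + (96) + (-144) + (324) + (-192) + (288) + (-216) = 282.
Reducing mod 7: 282 ≡ 2 (mod 7).
Since F(a, b, c) ≡ 2 ≠ 0 (mod 7), P does NOT lie on the curve.


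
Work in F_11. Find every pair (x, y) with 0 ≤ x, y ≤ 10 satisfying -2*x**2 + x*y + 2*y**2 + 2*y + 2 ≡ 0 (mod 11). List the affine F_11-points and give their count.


Affine F_11-points: {(1, 0), (1, 4), (2, 1), (2, 8), (4, 1), (4, 7), (5, 6), (5, 7), (9, 5), (9, 6), (10, 0), (10, 5)}; count = 12.

For each of the 121 pairs (x, y) ∈ F_11², evaluate f(x, y) mod 11. Record the zeros.
  x = 0: [0↦2, 1↦6, 2↦3, 3↦4, 4↦9, 5↦7, 6↦9, 7↦4, 8↦3, 9↦6, 10↦2]  zeros at y ∈ ∅
  x = 1: [0↦0, 1↦5, 2↦3, 3↦5, 4↦0, 5↦10, 6↦2, 7↦9, 8↦9, 9↦2, 10↦10]  zeros at y ∈ {0, 4}
  x = 2: [0↦5, 1↦0, 2↦10, 3↦2, 4↦9, 5↦9, 6↦2, 7↦10, 8↦0, 9↦5, 10↦3]  zeros at y ∈ {1, 8}
  x = 3: [0↦6, 1↦2, 2↦2, 3↦6, 4↦3, 5↦4, 6↦9, 7↦7, 8↦9, 9↦4, 10↦3]  zeros at y ∈ ∅
  x = 4: [0↦3, 1↦0, 2↦1, 3↦6, 4↦4, 5↦6, 6↦1, 7↦0, 8↦3, 9↦10, 10↦10]  zeros at y ∈ {1, 7}
  x = 5: [0↦7, 1↦5, 2↦7, 3↦2, 4↦1, 5↦4, 6↦0, 7↦0, 8↦4, 9↦1, 10↦2]  zeros at y ∈ {6, 7}
  x = 6: [0↦7, 1↦6, 2↦9, 3↦5, 4↦5, 5↦9, 6↦6, 7↦7, 8↦1, 9↦10, 10↦1]  zeros at y ∈ ∅
  x = 7: [0↦3, 1↦3, 2↦7, 3↦4, 4↦5, 5↦10, 6↦8, 7↦10, 8↦5, 9↦4, 10↦7]  zeros at y ∈ ∅
  x = 8: [0↦6, 1↦7, 2↦1, 3↦10, 4↦1, 5↦7, 6↦6, 7↦9, 8↦5, 9↦5, 10↦9]  zeros at y ∈ ∅
  x = 9: [0↦5, 1↦7, 2↦2, 3↦1, 4↦4, 5↦0, 6↦0, 7↦4, 8↦1, 9↦2, 10↦7]  zeros at y ∈ {5, 6}
  x = 10: [0↦0, 1↦3, 2↦10, 3↦10, 4↦3, 5↦0, 6↦1, 7↦6, 8↦4, 9↦6, 10↦1]  zeros at y ∈ {0, 5}
Collecting zeros: affine points = {(1, 0), (1, 4), (2, 1), (2, 8), (4, 1), (4, 7), (5, 6), (5, 7), (9, 5), (9, 6), (10, 0), (10, 5)}.
Total count |C(F_11)_aff| = 12.


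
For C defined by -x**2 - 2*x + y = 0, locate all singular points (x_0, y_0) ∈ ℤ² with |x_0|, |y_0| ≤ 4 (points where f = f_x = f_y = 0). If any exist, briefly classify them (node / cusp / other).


No singular points in the scanned grid; C is smooth there.

Compute partial derivatives:
  f_x = -2*x - 2.
  f_y = 1.
f_y = 1 is a nonzero constant, so f_y never vanishes: no point (x, y) can satisfy f = f_x = f_y = 0. In particular no (x, y) ∈ {−4, ..., 4}² is singular; the curve is smooth.


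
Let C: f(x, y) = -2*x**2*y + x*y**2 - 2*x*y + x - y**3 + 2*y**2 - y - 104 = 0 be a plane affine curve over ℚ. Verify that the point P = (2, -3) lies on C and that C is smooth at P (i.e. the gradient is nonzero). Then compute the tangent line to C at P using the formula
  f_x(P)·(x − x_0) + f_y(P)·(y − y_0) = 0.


Tangent line at P: 40*x - 64*y - 272 = 0.

Step 1: f(2, -3) = 0, so P lies on C.
Step 2: partial derivatives
  f_x(x, y) = -4*x*y + y**2 - 2*y + 1, f_y(x, y) = -2*x**2 + 2*x*y - 2*x - 3*y**2 + 4*y - 1.
  f_x(P) = 40, f_y(P) = -64 (gradient nonzero, so P is smooth).
Step 3: tangent line at P: 40·(x − 2) + -64·(y − -3) = 0.
Expanding: 40*x - 64*y - 272 = 0.


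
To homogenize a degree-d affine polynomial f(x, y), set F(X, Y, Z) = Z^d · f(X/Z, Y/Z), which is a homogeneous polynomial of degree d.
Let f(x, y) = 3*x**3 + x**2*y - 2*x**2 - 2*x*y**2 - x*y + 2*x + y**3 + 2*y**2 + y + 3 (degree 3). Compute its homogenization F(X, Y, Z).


F(X, Y, Z) = 3*X**3 + X**2*Y - 2*X**2*Z - 2*X*Y**2 - X*Y*Z + 2*X*Z**2 + Y**3 + 2*Y**2*Z + Y*Z**2 + 3*Z**3

deg(f) = 3.
Substitute x = X/Z, y = Y/Z into f, then multiply by Z^3.
  monomial 3·x^3·y^0 ↦ 3·X^3·Y^0·Z^0.
  monomial 1·x^2·y^1 ↦ 1·X^2·Y^1·Z^0.
  monomial -2·x^2·y^0 ↦ -2·X^2·Y^0·Z^1.
  monomial -2·x^1·y^2 ↦ -2·X^1·Y^2·Z^0.
  monomial -1·x^1·y^1 ↦ -1·X^1·Y^1·Z^1.
  monomial 2·x^1·y^0 ↦ 2·X^1·Y^0·Z^2.
  monomial 1·x^0·y^3 ↦ 1·X^0·Y^3·Z^0.
  monomial 2·x^0·y^2 ↦ 2·X^0·Y^2·Z^1.
  monomial 1·x^0·y^1 ↦ 1·X^0·Y^1·Z^2.
  monomial 3·x^0·y^0 ↦ 3·X^0·Y^0·Z^3.
Collecting: F(X, Y, Z) = 3*X**3 + X**2*Y - 2*X**2*Z - 2*X*Y**2 - X*Y*Z + 2*X*Z**2 + Y**3 + 2*Y**2*Z + Y*Z**2 + 3*Z**3.


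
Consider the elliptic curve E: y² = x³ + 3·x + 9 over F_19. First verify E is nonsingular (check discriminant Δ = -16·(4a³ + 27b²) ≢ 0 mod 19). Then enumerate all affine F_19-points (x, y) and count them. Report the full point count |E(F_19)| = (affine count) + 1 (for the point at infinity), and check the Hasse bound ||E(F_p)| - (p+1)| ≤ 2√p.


Affine points = {(0, 3), (0, 16), (2, 2), (2, 17), (3, 8), (3, 11), (4, 3), (4, 16), (5, 4), (5, 15), (9, 9), (9, 10), (11, 9), (11, 10), (12, 5), (12, 14), (15, 3), (15, 16), (16, 7), (16, 12), (18, 9), (18, 10)}; affine count = 22; |E(F_19)| = 23.

Discriminant check: Δ ∝ 4a³ + 27b² = 4·3³ + 27·9² = 4·27 + 27·81 ≡ 15 (mod 19). Nonzero ⇒ E is nonsingular.
For each x ∈ F_19, compute rhs = x³ + 3·x + 9 mod 19, then count y ∈ F_19 with y² ≡ rhs.
  x = 0: rhs = 9, matching y values: 3, 16 (2 points).
  x = 1: rhs = 13, matching y values: none (0 points).
  x = 2: rhs = 4, matching y values: 2, 17 (2 points).
  x = 3: rhs = 7, matching y values: 8, 11 (2 points).
  x = 4: rhs = 9, matching y values: 3, 16 (2 points).
  x = 5: rhs = 16, matching y values: 4, 15 (2 points).
  x = 6: rhs = 15, matching y values: none (0 points).
  x = 7: rhs = 12, matching y values: none (0 points).
  x = 8: rhs = 13, matching y values: none (0 points).
  x = 9: rhs = 5, matching y values: 9, 10 (2 points).
  x = 10: rhs = 13, matching y values: none (0 points).
  x = 11: rhs = 5, matching y values: 9, 10 (2 points).
  x = 12: rhs = 6, matching y values: 5, 14 (2 points).
  x = 13: rhs = 3, matching y values: none (0 points).
  x = 14: rhs = 2, matching y values: none (0 points).
  x = 15: rhs = 9, matching y values: 3, 16 (2 points).
  x = 16: rhs = 11, matching y values: 7, 12 (2 points).
  x = 17: rhs = 14, matching y values: none (0 points).
  x = 18: rhs = 5, matching y values: 9, 10 (2 points).
Total affine count: 22.
Full point count |E(F_19)| = 22 + 1 = 23.
Hasse bound: |23 − (19+1)| = |3| = 3 ≤ 2√19 ≈ 8.7178 ✓.


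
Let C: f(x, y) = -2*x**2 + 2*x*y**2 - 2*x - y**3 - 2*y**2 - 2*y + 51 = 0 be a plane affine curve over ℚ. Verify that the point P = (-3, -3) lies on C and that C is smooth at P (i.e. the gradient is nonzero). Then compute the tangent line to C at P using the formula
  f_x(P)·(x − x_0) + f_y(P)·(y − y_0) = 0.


Tangent line at P: 28*x + 19*y + 141 = 0.

Step 1: f(-3, -3) = 0, so P lies on C.
Step 2: partial derivatives
  f_x(x, y) = -4*x + 2*y**2 - 2, f_y(x, y) = 4*x*y - 3*y**2 - 4*y - 2.
  f_x(P) = 28, f_y(P) = 19 (gradient nonzero, so P is smooth).
Step 3: tangent line at P: 28·(x − -3) + 19·(y − -3) = 0.
Expanding: 28*x + 19*y + 141 = 0.


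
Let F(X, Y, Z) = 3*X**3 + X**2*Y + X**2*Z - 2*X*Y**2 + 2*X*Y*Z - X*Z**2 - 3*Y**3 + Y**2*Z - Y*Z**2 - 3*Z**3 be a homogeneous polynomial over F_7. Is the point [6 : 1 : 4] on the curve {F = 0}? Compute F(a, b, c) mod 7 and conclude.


F(6,1,4) ≡ 1 (mod 7); P is NOT on the curve.

Evaluate F(6, 1, 4) term-by-term (mod 7).
  3*X**3 ↦ 3·216·1·1 = 648
  X**2*Y ↦ 1·36·1·1 = 36
  X**2*Z ↦ 1·36·1·4 = 144
  -2*X*Y**2 ↦ -2·6·1·1 = -12
  2*X*Y*Z ↦ 2·6·1·4 = 48
  -X*Z**2 ↦ -1·6·1·16 = -96
  -3*Y**3 ↦ -3·1·1·1 = -3
  Y**2*Z ↦ 1·1·1·4 = 4
  -Y*Z**2 ↦ -1·1·1·16 = -16
  -3*Z**3 ↦ -3·1·1·64 = -192
Sum: F(6, 1, 4) = (648) + (36) + (144) + (-12) + (48) + (-96) + (-3) + (4) + (-16) + (-192) = 561.
Reducing mod 7: 561 ≡ 1 (mod 7).
Since F(a, b, c) ≡ 1 ≠ 0 (mod 7), P does NOT lie on the curve.


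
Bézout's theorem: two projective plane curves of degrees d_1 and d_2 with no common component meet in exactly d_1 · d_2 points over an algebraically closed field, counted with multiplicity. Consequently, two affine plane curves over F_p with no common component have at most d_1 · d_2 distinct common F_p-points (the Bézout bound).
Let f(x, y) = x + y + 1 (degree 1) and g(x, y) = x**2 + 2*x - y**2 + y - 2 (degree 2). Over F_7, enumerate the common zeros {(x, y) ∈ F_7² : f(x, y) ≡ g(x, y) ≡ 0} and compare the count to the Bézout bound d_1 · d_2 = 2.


Common zeros: {(3, 3)}; count = 1; Bézout bound = 2.

deg(f) = 1, deg(g) = 2, so Bézout bound = 2.
Scan x ∈ F_7. For each x, list the y ∈ F_7 with f(x, y) ≡ 0 and those with g(x, y) ≡ 0 (mod 7); the common zeros in that column are the intersection.
  x = 0: f ≡ 0 at y ∈ {6}; g ≡ 0 at y ∈ {4}; common: ∅.
  x = 1: f ≡ 0 at y ∈ {5}; g ≡ 0 at y ∈ ∅; common: ∅.
  x = 2: f ≡ 0 at y ∈ {4}; g ≡ 0 at y ∈ {3, 5}; common: ∅.
  x = 3: f ≡ 0 at y ∈ {3}; g ≡ 0 at y ∈ {3, 5}; common: {3}.
  x = 4: f ≡ 0 at y ∈ {2}; g ≡ 0 at y ∈ ∅; common: ∅.
  x = 5: f ≡ 0 at y ∈ {1}; g ≡ 0 at y ∈ {4}; common: ∅.
  x = 6: f ≡ 0 at y ∈ {0}; g ≡ 0 at y ∈ ∅; common: ∅.
Collecting: common zeros = {(3, 3)}, so the count is 1.
Comparison with the Bézout bound: 1 ≤ 2 = deg(f)·deg(g), as expected for curves with no common component (the affine F_7-count falls short of the bound because intersections may lie at infinity, over extension fields, or carry multiplicity).


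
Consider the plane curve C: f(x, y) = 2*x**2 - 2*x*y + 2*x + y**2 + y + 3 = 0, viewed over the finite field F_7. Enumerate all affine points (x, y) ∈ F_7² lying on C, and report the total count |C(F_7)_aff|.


Affine F_7-points: {(1, 0), (1, 1), (3, 2), (3, 3), (5, 0), (5, 2), (6, 1), (6, 3)}; count = 8.

For each of the 49 pairs (x, y) ∈ F_7², evaluate f(x, y) mod 7. Record the zeros.
  x = 0: [0↦3, 1↦5, 2↦2, 3↦1, 4↦2, 5↦5, 6↦3]  zeros at y ∈ ∅
  x = 1: [0↦0, 1↦0, 2↦2, 3↦6, 4↦5, 5↦6, 6↦2]  zeros at y ∈ {0, 1}
  x = 2: [0↦1, 1↦6, 2↦6, 3↦1, 4↦5, 5↦4, 6↦5]  zeros at y ∈ ∅
  x = 3: [0↦6, 1↦2, 2↦0, 3↦0, 4↦2, 5↦6, 6↦5]  zeros at y ∈ {2, 3}
  x = 4: [0↦1, 1↦2, 2↦5, 3↦3, 4↦3, 5↦5, 6↦2]  zeros at y ∈ ∅
  x = 5: [0↦0, 1↦6, 2↦0, 3↦3, 4↦1, 5↦1, 6↦3]  zeros at y ∈ {0, 2}
  x = 6: [0↦3, 1↦0, 2↦6, 3↦0, 4↦3, 5↦1, 6↦1]  zeros at y ∈ {1, 3}
Collecting zeros: affine points = {(1, 0), (1, 1), (3, 2), (3, 3), (5, 0), (5, 2), (6, 1), (6, 3)}.
Total count |C(F_7)_aff| = 8.


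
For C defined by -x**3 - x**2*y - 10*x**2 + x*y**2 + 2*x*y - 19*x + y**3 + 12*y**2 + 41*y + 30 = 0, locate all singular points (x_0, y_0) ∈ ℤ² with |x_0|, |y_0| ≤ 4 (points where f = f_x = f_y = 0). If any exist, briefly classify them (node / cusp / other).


Singular points: {(-2, -3)}; classification: node.

Compute partial derivatives:
  f_x = -3*x**2 - 2*x*y - 20*x + y**2 + 2*y - 19.
  f_y = -x**2 + 2*x*y + 2*x + 3*y**2 + 24*y + 41.
Scan x_0 ∈ {−4, ..., 4}. For each x_0, f_y(x_0, y) is a polynomial in y; find its integer roots y ∈ {−4, ..., 4}, then test f_x and f at those candidates.
  x = -4: f_y(-4, y) = 3*y**2 + 16*y + 17; no integer root y with |y| ≤ 4.
  x = -3: f_y(-3, y) = 3*y**2 + 18*y + 26; no integer root y with |y| ≤ 4.
  x = -2: f_y(-2, y) = 3*y**2 + 20*y + 33; vanishes at y ∈ {-3}. (-2, -3): f_x = 0, f = 0 — SINGULAR.
  x = -1: f_y(-1, y) = 3*y**2 + 22*y + 38; no integer root y with |y| ≤ 4.
  x = 0: f_y(0, y) = 3*y**2 + 24*y + 41; no integer root y with |y| ≤ 4.
  x = 1: f_y(1, y) = 3*y**2 + 26*y + 42; no integer root y with |y| ≤ 4.
  x = 2: f_y(2, y) = 3*y**2 + 28*y + 41; no integer root y with |y| ≤ 4.
  x = 3: f_y(3, y) = 3*y**2 + 30*y + 38; no integer root y with |y| ≤ 4.
  x = 4: f_y(4, y) = 3*y**2 + 32*y + 33; no integer root y with |y| ≤ 4.
Only singular point on the grid: (-2, -3).
Classify: substitute x = -2 + u, y = -3 + v and expand: f = -u**3 - u**2*v - u**2 + u*v**2 + v**3 + v**2.
No constant or linear terms (consistent with a singular point). Quadratic part: -u**2 + v**2. Cubic part: -u**3 - u**2*v + u*v**2 + v**3.
The quadratic part v**2 - u**2 = (v − u)(v + u) splits into two distinct linear factors, so there are two distinct tangent lines y − -3 = ±(x − -2) — this is a node (ordinary double point).
Classification: node.


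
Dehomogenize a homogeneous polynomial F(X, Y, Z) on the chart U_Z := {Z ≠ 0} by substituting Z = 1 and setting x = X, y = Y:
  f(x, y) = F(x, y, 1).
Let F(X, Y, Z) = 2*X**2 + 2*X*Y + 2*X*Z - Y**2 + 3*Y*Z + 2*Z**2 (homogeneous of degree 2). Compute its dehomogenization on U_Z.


f(x, y) = 2*x**2 + 2*x*y + 2*x - y**2 + 3*y + 2

On U_Z we set Z = 1. Each monomial c·X^i·Y^j·Z^k in F becomes c·x^i·y^j·1^k = c·x^i·y^j.
Substituting Z = 1: F(X, Y, 1) = 2*x**2 + 2*x*y + 2*x - y**2 + 3*y + 2.
Note: deg(f) ≤ deg(F) = 2; strict inequality happens when F is divisible by Z (lost terms).


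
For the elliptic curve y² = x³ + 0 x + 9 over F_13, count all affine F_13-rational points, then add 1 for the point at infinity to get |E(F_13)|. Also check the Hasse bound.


Affine points = {(0, 3), (0, 10), (1, 6), (1, 7), (2, 2), (2, 11), (3, 6), (3, 7), (5, 2), (5, 11), (6, 2), (6, 11), (7, 1), (7, 12), (8, 1), (8, 12), (9, 6), (9, 7), (11, 1), (11, 12)}; affine count = 20; |E(F_13)| = 21.

Discriminant check: Δ ∝ 4a³ + 27b² = 4·0³ + 27·9² = 4·0 + 27·81 ≡ 3 (mod 13). Nonzero ⇒ E is nonsingular.
For each x ∈ F_13, compute rhs = x³ + 0·x + 9 mod 13, then count y ∈ F_13 with y² ≡ rhs.
  x = 0: rhs = 9, matching y values: 3, 10 (2 points).
  x = 1: rhs = 10, matching y values: 6, 7 (2 points).
  x = 2: rhs = 4, matching y values: 2, 11 (2 points).
  x = 3: rhs = 10, matching y values: 6, 7 (2 points).
  x = 4: rhs = 8, matching y values: none (0 points).
  x = 5: rhs = 4, matching y values: 2, 11 (2 points).
  x = 6: rhs = 4, matching y values: 2, 11 (2 points).
  x = 7: rhs = 1, matching y values: 1, 12 (2 points).
  x = 8: rhs = 1, matching y values: 1, 12 (2 points).
  x = 9: rhs = 10, matching y values: 6, 7 (2 points).
  x = 10: rhs = 8, matching y values: none (0 points).
  x = 11: rhs = 1, matching y values: 1, 12 (2 points).
  x = 12: rhs = 8, matching y values: none (0 points).
Total affine count: 20.
Full point count |E(F_13)| = 20 + 1 = 21.
Hasse bound: |21 − (13+1)| = |7| = 7 ≤ 2√13 ≈ 7.2111 ✓.


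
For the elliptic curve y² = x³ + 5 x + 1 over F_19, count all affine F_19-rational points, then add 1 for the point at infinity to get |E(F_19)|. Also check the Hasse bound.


Affine points = {(0, 1), (0, 18), (1, 8), (1, 11), (2, 0), (3, 9), (3, 10), (4, 3), (4, 16), (6, 0), (10, 5), (10, 14), (11, 0), (16, 4), (16, 15)}; affine count = 15; |E(F_19)| = 16.

Discriminant check: Δ ∝ 4a³ + 27b² = 4·5³ + 27·1² = 4·125 + 27·1 ≡ 14 (mod 19). Nonzero ⇒ E is nonsingular.
For each x ∈ F_19, compute rhs = x³ + 5·x + 1 mod 19, then count y ∈ F_19 with y² ≡ rhs.
  x = 0: rhs = 1, matching y values: 1, 18 (2 points).
  x = 1: rhs = 7, matching y values: 8, 11 (2 points).
  x = 2: rhs = 0, matching y values: 0 (1 points).
  x = 3: rhs = 5, matching y values: 9, 10 (2 points).
  x = 4: rhs = 9, matching y values: 3, 16 (2 points).
  x = 5: rhs = 18, matching y values: none (0 points).
  x = 6: rhs = 0, matching y values: 0 (1 points).
  x = 7: rhs = 18, matching y values: none (0 points).
  x = 8: rhs = 2, matching y values: none (0 points).
  x = 9: rhs = 15, matching y values: none (0 points).
  x = 10: rhs = 6, matching y values: 5, 14 (2 points).
  x = 11: rhs = 0, matching y values: 0 (1 points).
  x = 12: rhs = 3, matching y values: none (0 points).
  x = 13: rhs = 2, matching y values: none (0 points).
  x = 14: rhs = 3, matching y values: none (0 points).
  x = 15: rhs = 12, matching y values: none (0 points).
  x = 16: rhs = 16, matching y values: 4, 15 (2 points).
  x = 17: rhs = 2, matching y values: none (0 points).
  x = 18: rhs = 14, matching y values: none (0 points).
Total affine count: 15.
Full point count |E(F_19)| = 15 + 1 = 16.
Hasse bound: |16 − (19+1)| = |-4| = 4 ≤ 2√19 ≈ 8.7178 ✓.


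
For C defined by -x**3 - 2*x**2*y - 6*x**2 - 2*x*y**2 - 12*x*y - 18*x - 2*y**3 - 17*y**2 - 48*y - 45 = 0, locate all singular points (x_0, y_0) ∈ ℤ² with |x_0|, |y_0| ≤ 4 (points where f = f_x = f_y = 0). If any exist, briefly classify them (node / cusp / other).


Singular points: {(0, -3)}; classification: cusp.

Compute partial derivatives:
  f_x = -3*x**2 - 4*x*y - 12*x - 2*y**2 - 12*y - 18.
  f_y = -2*x**2 - 4*x*y - 12*x - 6*y**2 - 34*y - 48.
Scan x_0 ∈ {−4, ..., 4}. For each x_0, f_y(x_0, y) is a polynomial in y; find its integer roots y ∈ {−4, ..., 4}, then test f_x and f at those candidates.
  x = -4: f_y(-4, y) = -6*y**2 - 18*y - 32; no integer root y with |y| ≤ 4.
  x = -3: f_y(-3, y) = -6*y**2 - 22*y - 30; no integer root y with |y| ≤ 4.
  x = -2: f_y(-2, y) = -6*y**2 - 26*y - 32; no integer root y with |y| ≤ 4.
  x = -1: f_y(-1, y) = -6*y**2 - 30*y - 38; no integer root y with |y| ≤ 4.
  x = 0: f_y(0, y) = -6*y**2 - 34*y - 48; vanishes at y ∈ {-3}. (0, -3): f_x = 0, f = 0 — SINGULAR.
  x = 1: f_y(1, y) = -6*y**2 - 38*y - 62; no integer root y with |y| ≤ 4.
  x = 2: f_y(2, y) = -6*y**2 - 42*y - 80; no integer root y with |y| ≤ 4.
  x = 3: f_y(3, y) = -6*y**2 - 46*y - 102; no integer root y with |y| ≤ 4.
  x = 4: f_y(4, y) = -6*y**2 - 50*y - 128; no integer root y with |y| ≤ 4.
Only singular point on the grid: (0, -3).
Classify: substitute x = 0 + u, y = -3 + v and expand: f = -u**3 - 2*u**2*v - 2*u*v**2 - 2*v**3 + v**2.
No constant or linear terms (consistent with a singular point). Quadratic part: v**2. Cubic part: -u**3 - 2*u**2*v - 2*u*v**2 - 2*v**3.
The quadratic part v**2 is a perfect square, so there is a single (double) tangent line v = 0, i.e. y = -3. Restricting the cubic part to that line (v = 0) leaves -u**3 ≠ 0, so f is not divisible by v and the branch is v² ≈ u**3 to lowest order — this is a cusp.
Classification: cusp.


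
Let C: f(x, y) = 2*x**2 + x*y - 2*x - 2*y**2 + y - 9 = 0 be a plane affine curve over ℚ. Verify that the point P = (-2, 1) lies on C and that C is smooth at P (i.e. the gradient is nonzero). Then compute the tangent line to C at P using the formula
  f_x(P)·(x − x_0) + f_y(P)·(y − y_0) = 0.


Tangent line at P: -9*x - 5*y - 13 = 0.

Step 1: f(-2, 1) = 0, so P lies on C.
Step 2: partial derivatives
  f_x(x, y) = 4*x + y - 2, f_y(x, y) = x - 4*y + 1.
  f_x(P) = -9, f_y(P) = -5 (gradient nonzero, so P is smooth).
Step 3: tangent line at P: -9·(x − -2) + -5·(y − 1) = 0.
Expanding: -9*x - 5*y - 13 = 0.


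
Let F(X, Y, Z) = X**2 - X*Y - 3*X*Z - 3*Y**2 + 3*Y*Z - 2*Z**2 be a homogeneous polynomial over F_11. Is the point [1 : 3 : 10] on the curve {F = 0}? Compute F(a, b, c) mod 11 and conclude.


F(1,3,10) ≡ 7 (mod 11); P is NOT on the curve.

Evaluate F(1, 3, 10) term-by-term (mod 11).
  X**2 ↦ 1·1·1·1 = 1
  -X*Y ↦ -1·1·3·1 = -3
  -3*X*Z ↦ -3·1·1·10 = -30
  -3*Y**2 ↦ -3·1·9·1 = -27
  3*Y*Z ↦ 3·1·3·10 = 90
  -2*Z**2 ↦ -2·1·1·100 = -200
Sum: F(1, 3, 10) = (1) + (-3) + (-30) + (-27) + (90) + (-200) = -169.
Reducing mod 11: -169 ≡ 7 (mod 11).
Since F(a, b, c) ≡ 7 ≠ 0 (mod 11), P does NOT lie on the curve.


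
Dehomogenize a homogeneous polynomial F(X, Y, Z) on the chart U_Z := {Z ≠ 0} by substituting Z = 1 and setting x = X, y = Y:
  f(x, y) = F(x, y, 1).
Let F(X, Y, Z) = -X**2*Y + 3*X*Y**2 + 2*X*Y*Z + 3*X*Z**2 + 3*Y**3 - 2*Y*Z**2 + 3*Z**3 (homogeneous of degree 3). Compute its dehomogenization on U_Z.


f(x, y) = -x**2*y + 3*x*y**2 + 2*x*y + 3*x + 3*y**3 - 2*y + 3

On U_Z we set Z = 1. Each monomial c·X^i·Y^j·Z^k in F becomes c·x^i·y^j·1^k = c·x^i·y^j.
Substituting Z = 1: F(X, Y, 1) = -x**2*y + 3*x*y**2 + 2*x*y + 3*x + 3*y**3 - 2*y + 3.
Note: deg(f) ≤ deg(F) = 3; strict inequality happens when F is divisible by Z (lost terms).


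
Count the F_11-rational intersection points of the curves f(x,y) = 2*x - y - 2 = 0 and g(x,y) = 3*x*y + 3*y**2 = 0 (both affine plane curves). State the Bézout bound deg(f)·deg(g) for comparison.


Common zeros: {(1, 0), (8, 3)}; count = 2; Bézout bound = 2.

deg(f) = 1, deg(g) = 2, so Bézout bound = 2.
Scan x ∈ F_11. For each x, list the y ∈ F_11 with f(x, y) ≡ 0 and those with g(x, y) ≡ 0 (mod 11); the common zeros in that column are the intersection.
  x = 0: f ≡ 0 at y ∈ {9}; g ≡ 0 at y ∈ {0}; common: ∅.
  x = 1: f ≡ 0 at y ∈ {0}; g ≡ 0 at y ∈ {0, 10}; common: {0}.
  x = 2: f ≡ 0 at y ∈ {2}; g ≡ 0 at y ∈ {0, 9}; common: ∅.
  x = 3: f ≡ 0 at y ∈ {4}; g ≡ 0 at y ∈ {0, 8}; common: ∅.
  x = 4: f ≡ 0 at y ∈ {6}; g ≡ 0 at y ∈ {0, 7}; common: ∅.
  x = 5: f ≡ 0 at y ∈ {8}; g ≡ 0 at y ∈ {0, 6}; common: ∅.
  x = 6: f ≡ 0 at y ∈ {10}; g ≡ 0 at y ∈ {0, 5}; common: ∅.
  x = 7: f ≡ 0 at y ∈ {1}; g ≡ 0 at y ∈ {0, 4}; common: ∅.
  x = 8: f ≡ 0 at y ∈ {3}; g ≡ 0 at y ∈ {0, 3}; common: {3}.
  x = 9: f ≡ 0 at y ∈ {5}; g ≡ 0 at y ∈ {0, 2}; common: ∅.
  x = 10: f ≡ 0 at y ∈ {7}; g ≡ 0 at y ∈ {0, 1}; common: ∅.
Collecting: common zeros = {(1, 0), (8, 3)}, so the count is 2.
Comparison with the Bézout bound: 2 ≤ 2 = deg(f)·deg(g), as expected for curves with no common component (the bound is attained).


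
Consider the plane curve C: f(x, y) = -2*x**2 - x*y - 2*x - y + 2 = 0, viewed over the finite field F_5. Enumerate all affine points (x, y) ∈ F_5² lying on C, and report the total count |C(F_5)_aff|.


Affine F_5-points: {(0, 2), (1, 4), (2, 0), (3, 2)}; count = 4.

For each of the 25 pairs (x, y) ∈ F_5², evaluate f(x, y) mod 5. Record the zeros.
  x = 0: [0↦2, 1↦1, 2↦0, 3↦4, 4↦3]  zeros at y ∈ {2}
  x = 1: [0↦3, 1↦1, 2↦4, 3↦2, 4↦0]  zeros at y ∈ {4}
  x = 2: [0↦0, 1↦2, 2↦4, 3↦1, 4↦3]  zeros at y ∈ {0}
  x = 3: [0↦3, 1↦4, 2↦0, 3↦1, 4↦2]  zeros at y ∈ {2}
  x = 4: [0↦2, 1↦2, 2↦2, 3↦2, 4↦2]  zeros at y ∈ ∅
Collecting zeros: affine points = {(0, 2), (1, 4), (2, 0), (3, 2)}.
Total count |C(F_5)_aff| = 4.


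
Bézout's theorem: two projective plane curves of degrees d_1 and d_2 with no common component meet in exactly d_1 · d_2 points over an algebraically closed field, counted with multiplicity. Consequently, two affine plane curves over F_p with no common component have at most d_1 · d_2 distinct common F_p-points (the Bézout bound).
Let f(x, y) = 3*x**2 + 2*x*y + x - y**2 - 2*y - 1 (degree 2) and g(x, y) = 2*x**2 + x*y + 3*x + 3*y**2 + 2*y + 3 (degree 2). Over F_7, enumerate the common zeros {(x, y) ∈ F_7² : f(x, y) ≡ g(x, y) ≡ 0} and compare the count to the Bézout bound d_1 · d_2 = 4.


Common zeros: {(4, 1)}; count = 1; Bézout bound = 4.

deg(f) = 2, deg(g) = 2, so Bézout bound = 4.
Scan x ∈ F_7. For each x, list the y ∈ F_7 with f(x, y) ≡ 0 and those with g(x, y) ≡ 0 (mod 7); the common zeros in that column are the intersection.
  x = 0: f ≡ 0 at y ∈ {6}; g ≡ 0 at y ∈ ∅; common: ∅.
  x = 1: f ≡ 0 at y ∈ ∅; g ≡ 0 at y ∈ {1, 5}; common: ∅.
  x = 2: f ≡ 0 at y ∈ {1}; g ≡ 0 at y ∈ {3, 5}; common: ∅.
  x = 3: f ≡ 0 at y ∈ ∅; g ≡ 0 at y ∈ {4, 6}; common: ∅.
  x = 4: f ≡ 0 at y ∈ {1, 5}; g ≡ 0 at y ∈ {1, 4}; common: {1}.
  x = 5: f ≡ 0 at y ∈ {2, 6}; g ≡ 0 at y ∈ ∅; common: ∅.
  x = 6: f ≡ 0 at y ∈ ∅; g ≡ 0 at y ∈ ∅; common: ∅.
Collecting: common zeros = {(4, 1)}, so the count is 1.
Comparison with the Bézout bound: 1 ≤ 4 = deg(f)·deg(g), as expected for curves with no common component (the affine F_7-count falls short of the bound because intersections may lie at infinity, over extension fields, or carry multiplicity).


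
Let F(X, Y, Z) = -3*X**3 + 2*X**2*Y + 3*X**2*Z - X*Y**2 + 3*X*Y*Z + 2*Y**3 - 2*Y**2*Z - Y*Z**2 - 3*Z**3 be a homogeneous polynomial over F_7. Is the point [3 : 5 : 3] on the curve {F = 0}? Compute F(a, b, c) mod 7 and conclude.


F(3,5,3) ≡ 5 (mod 7); P is NOT on the curve.

Evaluate F(3, 5, 3) term-by-term (mod 7).
  -3*X**3 ↦ -3·27·1·1 = -81
  2*X**2*Y ↦ 2·9·5·1 = 90
  3*X**2*Z ↦ 3·9·1·3 = 81
  -X*Y**2 ↦ -1·3·25·1 = -75
  3*X*Y*Z ↦ 3·3·5·3 = 135
  2*Y**3 ↦ 2·1·125·1 = 250
  -2*Y**2*Z ↦ -2·1·25·3 = -150
  -Y*Z**2 ↦ -1·1·5·9 = -45
  -3*Z**3 ↦ -3·1·1·27 = -81
Sum: F(3, 5, 3) = (-81) + (90) + (81) + (-75) + (135) + (250) + (-150) + (-45) + (-81) = 124.
Reducing mod 7: 124 ≡ 5 (mod 7).
Since F(a, b, c) ≡ 5 ≠ 0 (mod 7), P does NOT lie on the curve.


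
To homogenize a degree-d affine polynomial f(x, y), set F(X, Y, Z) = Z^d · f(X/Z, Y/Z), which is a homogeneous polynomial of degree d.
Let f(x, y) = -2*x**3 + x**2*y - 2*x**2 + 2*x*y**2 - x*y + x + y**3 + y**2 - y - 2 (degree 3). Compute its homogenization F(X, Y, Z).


F(X, Y, Z) = -2*X**3 + X**2*Y - 2*X**2*Z + 2*X*Y**2 - X*Y*Z + X*Z**2 + Y**3 + Y**2*Z - Y*Z**2 - 2*Z**3

deg(f) = 3.
Substitute x = X/Z, y = Y/Z into f, then multiply by Z^3.
  monomial -2·x^3·y^0 ↦ -2·X^3·Y^0·Z^0.
  monomial 1·x^2·y^1 ↦ 1·X^2·Y^1·Z^0.
  monomial -2·x^2·y^0 ↦ -2·X^2·Y^0·Z^1.
  monomial 2·x^1·y^2 ↦ 2·X^1·Y^2·Z^0.
  monomial -1·x^1·y^1 ↦ -1·X^1·Y^1·Z^1.
  monomial 1·x^1·y^0 ↦ 1·X^1·Y^0·Z^2.
  monomial 1·x^0·y^3 ↦ 1·X^0·Y^3·Z^0.
  monomial 1·x^0·y^2 ↦ 1·X^0·Y^2·Z^1.
  monomial -1·x^0·y^1 ↦ -1·X^0·Y^1·Z^2.
  monomial -2·x^0·y^0 ↦ -2·X^0·Y^0·Z^3.
Collecting: F(X, Y, Z) = -2*X**3 + X**2*Y - 2*X**2*Z + 2*X*Y**2 - X*Y*Z + X*Z**2 + Y**3 + Y**2*Z - Y*Z**2 - 2*Z**3.
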